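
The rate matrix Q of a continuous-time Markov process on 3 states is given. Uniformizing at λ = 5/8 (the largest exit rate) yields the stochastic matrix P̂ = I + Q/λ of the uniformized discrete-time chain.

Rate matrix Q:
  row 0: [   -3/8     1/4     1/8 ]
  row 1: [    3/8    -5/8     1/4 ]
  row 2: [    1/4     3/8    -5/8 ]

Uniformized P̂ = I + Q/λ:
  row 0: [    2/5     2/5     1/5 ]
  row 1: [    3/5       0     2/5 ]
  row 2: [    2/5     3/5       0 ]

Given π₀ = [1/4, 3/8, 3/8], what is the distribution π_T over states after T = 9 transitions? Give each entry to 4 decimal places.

t=0: π = [0.2500, 0.3750, 0.3750]
t=1: π = [0.4750, 0.3250, 0.2000]
t=2: π = [0.4650, 0.3100, 0.2250]
t=3: π = [0.4620, 0.3210, 0.2170]
t=4: π = [0.4642, 0.3150, 0.2208]
t=5: π = [0.4630, 0.3182, 0.2188]
t=6: π = [0.4636, 0.3165, 0.2199]
t=7: π = [0.4633, 0.3174, 0.2193]
t=8: π = [0.4635, 0.3169, 0.2196]
t=9: π = [0.4634, 0.3172, 0.2195]

π = [0.4634, 0.3172, 0.2195]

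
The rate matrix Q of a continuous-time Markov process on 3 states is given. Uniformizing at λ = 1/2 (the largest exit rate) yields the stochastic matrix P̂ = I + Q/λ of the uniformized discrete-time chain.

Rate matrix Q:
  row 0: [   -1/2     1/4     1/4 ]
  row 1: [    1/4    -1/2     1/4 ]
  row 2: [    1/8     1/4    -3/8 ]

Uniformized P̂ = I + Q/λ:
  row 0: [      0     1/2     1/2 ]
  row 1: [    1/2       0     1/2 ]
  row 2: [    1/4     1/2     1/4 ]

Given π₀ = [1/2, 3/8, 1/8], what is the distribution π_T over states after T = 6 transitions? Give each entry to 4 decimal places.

t=0: π = [0.5000, 0.3750, 0.1250]
t=1: π = [0.2188, 0.3125, 0.4688]
t=2: π = [0.2734, 0.3438, 0.3828]
t=3: π = [0.2676, 0.3281, 0.4043]
t=4: π = [0.2651, 0.3359, 0.3989]
t=5: π = [0.2677, 0.3320, 0.4003]
t=6: π = [0.2661, 0.3340, 0.3999]

π = [0.2661, 0.3340, 0.3999]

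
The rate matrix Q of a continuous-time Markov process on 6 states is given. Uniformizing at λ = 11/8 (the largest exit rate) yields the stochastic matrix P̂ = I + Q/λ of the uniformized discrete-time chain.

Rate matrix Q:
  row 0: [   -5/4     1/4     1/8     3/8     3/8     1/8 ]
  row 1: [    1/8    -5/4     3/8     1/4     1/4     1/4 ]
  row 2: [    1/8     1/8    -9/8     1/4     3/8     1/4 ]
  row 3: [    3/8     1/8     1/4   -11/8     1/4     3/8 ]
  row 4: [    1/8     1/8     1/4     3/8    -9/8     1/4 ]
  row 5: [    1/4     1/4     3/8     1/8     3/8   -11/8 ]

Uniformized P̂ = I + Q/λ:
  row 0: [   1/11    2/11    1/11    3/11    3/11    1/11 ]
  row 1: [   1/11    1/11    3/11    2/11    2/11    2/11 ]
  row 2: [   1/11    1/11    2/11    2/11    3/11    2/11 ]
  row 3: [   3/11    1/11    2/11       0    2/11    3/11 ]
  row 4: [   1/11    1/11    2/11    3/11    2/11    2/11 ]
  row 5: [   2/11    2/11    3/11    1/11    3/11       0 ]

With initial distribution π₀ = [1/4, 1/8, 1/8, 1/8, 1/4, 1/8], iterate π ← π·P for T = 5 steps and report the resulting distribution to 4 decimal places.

π = [0.1360, 0.1175, 0.1944, 0.1696, 0.2261, 0.1564]

t=0: π = [0.2500, 0.1250, 0.1250, 0.1250, 0.2500, 0.1250]
t=1: π = [0.1250, 0.1250, 0.1818, 0.1932, 0.2273, 0.1477]
t=2: π = [0.1395, 0.1157, 0.1952, 0.1653, 0.2231, 0.1612]
t=3: π = [0.1356, 0.1182, 0.1943, 0.1701, 0.2269, 0.1549]
t=4: π = [0.1359, 0.1173, 0.1943, 0.1698, 0.2259, 0.1568]
t=5: π = [0.1360, 0.1175, 0.1944, 0.1696, 0.2261, 0.1564]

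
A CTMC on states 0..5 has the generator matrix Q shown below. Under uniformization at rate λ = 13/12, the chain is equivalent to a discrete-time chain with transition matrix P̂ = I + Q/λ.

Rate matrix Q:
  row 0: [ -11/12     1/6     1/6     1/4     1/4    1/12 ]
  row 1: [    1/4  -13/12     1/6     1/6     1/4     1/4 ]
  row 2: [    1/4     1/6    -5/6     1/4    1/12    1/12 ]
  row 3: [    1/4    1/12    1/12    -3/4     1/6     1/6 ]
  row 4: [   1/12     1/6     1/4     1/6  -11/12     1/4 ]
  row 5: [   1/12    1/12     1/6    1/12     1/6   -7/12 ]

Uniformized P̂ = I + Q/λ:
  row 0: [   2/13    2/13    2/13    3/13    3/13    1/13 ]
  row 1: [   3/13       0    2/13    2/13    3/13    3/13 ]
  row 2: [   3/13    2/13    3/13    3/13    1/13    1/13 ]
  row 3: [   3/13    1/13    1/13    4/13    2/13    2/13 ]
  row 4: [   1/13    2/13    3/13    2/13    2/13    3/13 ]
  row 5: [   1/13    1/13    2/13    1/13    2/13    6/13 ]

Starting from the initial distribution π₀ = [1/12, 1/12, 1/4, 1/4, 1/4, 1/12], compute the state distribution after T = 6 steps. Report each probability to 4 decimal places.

π = [0.1604, 0.1062, 0.1642, 0.1918, 0.1617, 0.2158]

t=0: π = [0.0833, 0.0833, 0.2500, 0.2500, 0.2500, 0.0833]
t=1: π = [0.1731, 0.1154, 0.1731, 0.2115, 0.1474, 0.1795]
t=2: π = [0.1672, 0.1060, 0.1622, 0.1992, 0.1627, 0.2027]
t=3: π = [0.1617, 0.1066, 0.1635, 0.1942, 0.1624, 0.2115]
t=4: π = [0.1608, 0.1062, 0.1640, 0.1925, 0.1619, 0.2146]
t=5: π = [0.1605, 0.1062, 0.1641, 0.1919, 0.1618, 0.2155]
t=6: π = [0.1604, 0.1062, 0.1642, 0.1918, 0.1617, 0.2158]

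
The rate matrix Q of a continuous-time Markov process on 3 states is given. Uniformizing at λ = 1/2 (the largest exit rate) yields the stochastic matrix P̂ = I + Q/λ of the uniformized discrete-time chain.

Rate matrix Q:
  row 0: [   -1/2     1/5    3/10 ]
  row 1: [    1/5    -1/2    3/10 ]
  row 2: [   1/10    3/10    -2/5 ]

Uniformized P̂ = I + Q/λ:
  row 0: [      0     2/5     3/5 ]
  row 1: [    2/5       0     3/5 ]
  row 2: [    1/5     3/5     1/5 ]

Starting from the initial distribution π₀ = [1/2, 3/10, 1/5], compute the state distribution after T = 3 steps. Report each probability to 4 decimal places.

π = [0.2288, 0.3280, 0.4432]

t=0: π = [0.5000, 0.3000, 0.2000]
t=1: π = [0.1600, 0.3200, 0.5200]
t=2: π = [0.2320, 0.3760, 0.3920]
t=3: π = [0.2288, 0.3280, 0.4432]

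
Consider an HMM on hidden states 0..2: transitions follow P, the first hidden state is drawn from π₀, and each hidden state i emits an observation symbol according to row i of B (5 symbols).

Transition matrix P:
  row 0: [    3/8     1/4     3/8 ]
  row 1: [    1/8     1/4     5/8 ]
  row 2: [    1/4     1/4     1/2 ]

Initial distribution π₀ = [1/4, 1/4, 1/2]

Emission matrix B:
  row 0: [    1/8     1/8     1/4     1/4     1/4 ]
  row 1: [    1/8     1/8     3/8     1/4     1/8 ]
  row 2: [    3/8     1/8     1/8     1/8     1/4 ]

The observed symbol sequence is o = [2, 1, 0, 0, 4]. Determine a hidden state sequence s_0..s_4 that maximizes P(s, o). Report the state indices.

path = [1, 2, 2, 2, 2]

t=0: δ = [6.250e-02, 9.375e-02, 6.250e-02]  (obs o_0=2)
t=1: δ = [2.930e-03, 2.930e-03, 7.324e-03]  ψ = [0, 1, 1]  (obs o_1=1)
t=2: δ = [2.289e-04, 2.289e-04, 1.373e-03]  ψ = [2, 2, 2]  (obs o_2=0)
t=3: δ = [4.292e-05, 4.292e-05, 2.575e-04]  ψ = [2, 2, 2]  (obs o_3=0)
t=4: δ = [1.609e-05, 8.047e-06, 3.219e-05]  ψ = [2, 2, 2]  (obs o_4=4)
backtrack: best end state = 2; path = [1, 2, 2, 2, 2]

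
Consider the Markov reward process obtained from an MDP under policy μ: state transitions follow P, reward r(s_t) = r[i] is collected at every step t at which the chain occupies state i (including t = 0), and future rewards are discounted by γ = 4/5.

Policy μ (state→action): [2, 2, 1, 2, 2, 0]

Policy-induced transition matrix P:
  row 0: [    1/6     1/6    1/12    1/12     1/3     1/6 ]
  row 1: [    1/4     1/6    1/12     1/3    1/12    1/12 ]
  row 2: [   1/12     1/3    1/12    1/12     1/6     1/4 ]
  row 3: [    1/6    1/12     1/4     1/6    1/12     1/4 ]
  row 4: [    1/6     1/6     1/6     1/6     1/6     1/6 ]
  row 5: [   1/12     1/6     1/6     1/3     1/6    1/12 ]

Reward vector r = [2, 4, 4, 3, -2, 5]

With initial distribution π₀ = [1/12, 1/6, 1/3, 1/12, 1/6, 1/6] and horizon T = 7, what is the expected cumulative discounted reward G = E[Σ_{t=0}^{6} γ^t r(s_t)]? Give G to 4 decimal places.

G = 10.9051

t=0: π = [0.0833, 0.1667, 0.3333, 0.0833, 0.1667, 0.1667], E[r] = 2.9167, γ^t·E[r] = 2.916667, running G = 2.916667
t=1: π = [0.1389, 0.2153, 0.1250, 0.1875, 0.1597, 0.1736], E[r] = 2.7500, γ^t·E[r] = 2.200000, running G = 5.116667
t=2: π = [0.1597, 0.1719, 0.1424, 0.2095, 0.1563, 0.1603], E[r] = 2.6939, γ^t·E[r] = 1.724074, running G = 6.840741
t=3: π = [0.1558, 0.1729, 0.1446, 0.1969, 0.1615, 0.1683], E[r] = 2.6909, γ^t·E[r] = 1.377728, running G = 8.218469
t=4: π = [0.1550, 0.1744, 0.1436, 0.1985, 0.1618, 0.1667], E[r] = 2.6873, γ^t·E[r] = 1.100721, running G = 9.319190
t=5: π = [0.1553, 0.1741, 0.1438, 0.1986, 0.1614, 0.1668], E[r] = 2.6889, γ^t·E[r] = 0.881097, running G = 10.200287
t=6: π = [0.1553, 0.1741, 0.1438, 0.1985, 0.1615, 0.1668], E[r] = 2.6887, γ^t·E[r] = 0.704821, running G = 10.905108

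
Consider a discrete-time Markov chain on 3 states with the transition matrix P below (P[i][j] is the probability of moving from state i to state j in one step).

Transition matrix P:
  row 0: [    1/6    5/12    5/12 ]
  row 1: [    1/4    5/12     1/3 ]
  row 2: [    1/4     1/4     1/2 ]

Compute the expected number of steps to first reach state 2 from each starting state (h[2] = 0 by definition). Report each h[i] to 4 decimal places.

h = [2.6182, 2.8364, 0.0000]

First-step conditioning: h[2] = 0; for i ≠ 2, h[i] = 1 + Σ_k P[i][k]·h[k].
  h[0] = 1 + 1/6·h[0] + 5/12·h[1]
  h[1] = 1 + 1/4·h[0] + 5/12·h[1]
Solving the 2×2 linear system over states ≠ 2 gives exactly h = [144/55, 156/55, 0] (h[2] = 0 is the target).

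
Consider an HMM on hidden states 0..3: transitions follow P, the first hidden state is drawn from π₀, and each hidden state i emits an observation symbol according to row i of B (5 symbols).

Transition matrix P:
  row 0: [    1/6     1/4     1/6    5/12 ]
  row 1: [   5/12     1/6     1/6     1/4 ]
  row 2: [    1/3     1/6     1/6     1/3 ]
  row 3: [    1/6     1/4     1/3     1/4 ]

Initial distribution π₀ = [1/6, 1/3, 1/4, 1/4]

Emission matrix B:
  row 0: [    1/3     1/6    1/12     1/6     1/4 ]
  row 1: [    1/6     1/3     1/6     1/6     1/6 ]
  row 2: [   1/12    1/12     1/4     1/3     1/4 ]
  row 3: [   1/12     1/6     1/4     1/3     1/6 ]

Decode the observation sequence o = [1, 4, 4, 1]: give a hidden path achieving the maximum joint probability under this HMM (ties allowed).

path = [1, 0, 3, 1]

t=0: δ = [2.778e-02, 1.111e-01, 2.083e-02, 4.167e-02]  (obs o_0=1)
t=1: δ = [1.157e-02, 3.086e-03, 4.630e-03, 4.630e-03]  ψ = [1, 1, 1, 1]  (obs o_1=4)
t=2: δ = [4.823e-04, 4.823e-04, 4.823e-04, 8.038e-04]  ψ = [0, 0, 0, 0]  (obs o_2=4)
t=3: δ = [3.349e-05, 6.698e-05, 2.233e-05, 3.349e-05]  ψ = [1, 3, 3, 0]  (obs o_3=1)
backtrack: best end state = 1; path = [1, 0, 3, 1]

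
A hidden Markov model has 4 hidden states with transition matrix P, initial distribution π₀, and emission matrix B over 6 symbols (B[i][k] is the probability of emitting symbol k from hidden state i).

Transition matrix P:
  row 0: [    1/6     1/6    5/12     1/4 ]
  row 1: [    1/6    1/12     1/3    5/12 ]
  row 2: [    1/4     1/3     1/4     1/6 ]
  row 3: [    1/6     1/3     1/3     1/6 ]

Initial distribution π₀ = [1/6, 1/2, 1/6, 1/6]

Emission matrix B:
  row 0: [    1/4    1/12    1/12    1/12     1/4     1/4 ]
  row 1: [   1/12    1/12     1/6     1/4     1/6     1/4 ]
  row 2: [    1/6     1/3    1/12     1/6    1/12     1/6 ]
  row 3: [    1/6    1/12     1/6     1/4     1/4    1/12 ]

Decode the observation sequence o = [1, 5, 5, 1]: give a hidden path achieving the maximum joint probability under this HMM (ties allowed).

path = [2, 1, 0, 2]

t=0: δ = [1.389e-02, 4.167e-02, 5.556e-02, 1.389e-02]  (obs o_0=1)
t=1: δ = [3.472e-03, 4.630e-03, 2.315e-03, 1.447e-03]  ψ = [2, 2, 1, 1]  (obs o_1=5)
t=2: δ = [1.929e-04, 1.929e-04, 2.572e-04, 1.608e-04]  ψ = [1, 2, 1, 1]  (obs o_2=5)
t=3: δ = [5.358e-06, 7.144e-06, 2.679e-05, 6.698e-06]  ψ = [2, 2, 0, 1]  (obs o_3=1)
backtrack: best end state = 2; path = [2, 1, 0, 2]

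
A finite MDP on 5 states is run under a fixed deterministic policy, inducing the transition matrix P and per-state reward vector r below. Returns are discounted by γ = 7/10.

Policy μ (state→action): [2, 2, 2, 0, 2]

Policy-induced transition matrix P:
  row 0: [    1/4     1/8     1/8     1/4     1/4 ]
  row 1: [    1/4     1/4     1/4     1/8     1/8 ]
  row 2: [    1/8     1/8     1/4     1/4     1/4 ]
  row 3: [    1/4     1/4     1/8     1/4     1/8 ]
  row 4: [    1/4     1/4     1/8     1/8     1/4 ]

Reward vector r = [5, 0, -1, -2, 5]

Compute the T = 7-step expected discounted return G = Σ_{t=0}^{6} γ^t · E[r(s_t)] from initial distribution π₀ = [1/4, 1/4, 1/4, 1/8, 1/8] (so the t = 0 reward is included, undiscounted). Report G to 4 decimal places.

G = 4.5677

t=0: π = [0.2500, 0.2500, 0.2500, 0.1250, 0.1250], E[r] = 1.3750, γ^t·E[r] = 1.375000, running G = 1.375000
t=1: π = [0.2188, 0.1875, 0.1875, 0.2031, 0.2031], E[r] = 1.5156, γ^t·E[r] = 1.060938, running G = 2.435938
t=2: π = [0.2266, 0.1992, 0.1719, 0.2012, 0.2012], E[r] = 1.5645, γ^t·E[r] = 0.766582, running G = 3.202520
t=3: π = [0.2285, 0.2002, 0.1714, 0.2000, 0.2000], E[r] = 1.5710, γ^t·E[r] = 0.538868, running G = 3.741388
t=4: π = [0.2286, 0.2000, 0.1714, 0.2000, 0.2000], E[r] = 1.5714, γ^t·E[r] = 0.377288, running G = 4.118676
t=5: π = [0.2286, 0.2000, 0.1714, 0.2000, 0.2000], E[r] = 1.5714, γ^t·E[r] = 0.264108, running G = 4.382784
t=6: π = [0.2286, 0.2000, 0.1714, 0.2000, 0.2000], E[r] = 1.5714, γ^t·E[r] = 0.184877, running G = 4.567661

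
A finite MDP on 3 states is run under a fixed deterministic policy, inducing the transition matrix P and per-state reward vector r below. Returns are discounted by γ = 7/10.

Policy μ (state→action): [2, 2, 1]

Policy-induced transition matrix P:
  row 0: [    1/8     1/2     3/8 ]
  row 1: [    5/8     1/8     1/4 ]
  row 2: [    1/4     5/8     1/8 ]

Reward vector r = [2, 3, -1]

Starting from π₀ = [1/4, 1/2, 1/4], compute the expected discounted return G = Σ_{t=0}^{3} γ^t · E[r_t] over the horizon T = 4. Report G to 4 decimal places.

G = 4.1991

t=0: π = [0.2500, 0.5000, 0.2500], E[r] = 1.7500, γ^t·E[r] = 1.750000, running G = 1.750000
t=1: π = [0.4063, 0.3438, 0.2500], E[r] = 1.5938, γ^t·E[r] = 1.115625, running G = 2.865625
t=2: π = [0.3281, 0.4023, 0.2695], E[r] = 1.5938, γ^t·E[r] = 0.780938, running G = 3.646563
t=3: π = [0.3599, 0.3828, 0.2573], E[r] = 1.6108, γ^t·E[r] = 0.552518, running G = 4.199081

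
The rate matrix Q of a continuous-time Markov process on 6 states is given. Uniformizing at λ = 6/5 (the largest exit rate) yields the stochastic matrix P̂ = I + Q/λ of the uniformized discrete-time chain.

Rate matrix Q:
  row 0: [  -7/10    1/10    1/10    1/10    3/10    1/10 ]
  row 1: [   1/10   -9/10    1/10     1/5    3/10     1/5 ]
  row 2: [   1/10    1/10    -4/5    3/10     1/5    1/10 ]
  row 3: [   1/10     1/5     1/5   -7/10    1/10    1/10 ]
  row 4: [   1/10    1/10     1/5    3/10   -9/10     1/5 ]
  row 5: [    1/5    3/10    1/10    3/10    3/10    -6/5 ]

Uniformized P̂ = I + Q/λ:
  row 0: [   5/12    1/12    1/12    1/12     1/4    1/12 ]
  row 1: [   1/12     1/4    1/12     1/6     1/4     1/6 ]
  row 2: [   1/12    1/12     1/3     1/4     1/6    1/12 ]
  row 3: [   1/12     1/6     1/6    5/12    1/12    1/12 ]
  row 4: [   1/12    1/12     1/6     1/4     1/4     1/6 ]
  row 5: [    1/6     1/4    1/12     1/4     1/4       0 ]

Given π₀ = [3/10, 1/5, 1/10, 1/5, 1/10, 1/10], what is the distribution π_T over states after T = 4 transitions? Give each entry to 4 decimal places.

t=0: π = [0.3000, 0.2000, 0.1000, 0.2000, 0.1000, 0.1000]
t=1: π = [0.1917, 0.1500, 0.1333, 0.2167, 0.2083, 0.1000]
t=2: π = [0.1556, 0.1431, 0.1521, 0.2417, 0.2028, 0.1049]
t=3: π = [0.1439, 0.1448, 0.1584, 0.2524, 0.1970, 0.1034]
t=4: π = [0.1399, 0.1457, 0.1604, 0.2560, 0.1947, 0.1032]

π = [0.1399, 0.1457, 0.1604, 0.2560, 0.1947, 0.1032]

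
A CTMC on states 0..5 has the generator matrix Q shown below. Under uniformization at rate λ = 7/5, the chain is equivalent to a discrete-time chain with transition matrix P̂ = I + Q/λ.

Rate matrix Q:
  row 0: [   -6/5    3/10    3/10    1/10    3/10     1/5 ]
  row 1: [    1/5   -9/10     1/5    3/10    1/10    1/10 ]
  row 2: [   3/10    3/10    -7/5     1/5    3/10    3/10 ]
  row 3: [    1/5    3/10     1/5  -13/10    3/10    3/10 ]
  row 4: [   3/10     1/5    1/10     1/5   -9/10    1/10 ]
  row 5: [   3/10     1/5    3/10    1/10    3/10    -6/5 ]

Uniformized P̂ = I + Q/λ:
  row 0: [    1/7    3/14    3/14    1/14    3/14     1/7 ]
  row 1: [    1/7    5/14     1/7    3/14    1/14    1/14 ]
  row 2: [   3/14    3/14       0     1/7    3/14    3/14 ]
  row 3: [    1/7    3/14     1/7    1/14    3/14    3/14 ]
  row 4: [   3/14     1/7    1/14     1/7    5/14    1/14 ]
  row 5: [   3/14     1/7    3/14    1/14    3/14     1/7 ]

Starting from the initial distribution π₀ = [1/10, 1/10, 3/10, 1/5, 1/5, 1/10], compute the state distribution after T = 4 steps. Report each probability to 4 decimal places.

π = [0.1768, 0.2212, 0.1310, 0.1275, 0.2134, 0.1302]

t=0: π = [0.1000, 0.1000, 0.3000, 0.2000, 0.2000, 0.1000]
t=1: π = [0.1857, 0.2071, 0.1000, 0.1214, 0.2286, 0.1571]
t=2: π = [0.1776, 0.2163, 0.1367, 0.1245, 0.2173, 0.1276]
t=3: π = [0.1773, 0.2206, 0.1296, 0.1276, 0.2144, 0.1305]
t=4: π = [0.1768, 0.2212, 0.1310, 0.1275, 0.2134, 0.1302]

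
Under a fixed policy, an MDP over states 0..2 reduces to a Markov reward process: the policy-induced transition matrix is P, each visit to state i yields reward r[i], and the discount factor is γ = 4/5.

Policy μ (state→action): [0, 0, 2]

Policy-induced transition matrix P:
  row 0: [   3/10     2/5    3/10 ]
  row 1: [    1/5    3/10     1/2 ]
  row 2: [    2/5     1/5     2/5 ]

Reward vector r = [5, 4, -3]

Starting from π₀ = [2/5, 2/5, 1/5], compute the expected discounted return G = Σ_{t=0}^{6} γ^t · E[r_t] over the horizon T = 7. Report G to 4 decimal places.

t=0: π = [0.4000, 0.4000, 0.2000], E[r] = 3.0000, γ^t·E[r] = 3.000000, running G = 3.000000
t=1: π = [0.2800, 0.3200, 0.4000], E[r] = 1.4800, γ^t·E[r] = 1.184000, running G = 4.184000
t=2: π = [0.3080, 0.2880, 0.4040], E[r] = 1.4800, γ^t·E[r] = 0.947200, running G = 5.131200
t=3: π = [0.3116, 0.2904, 0.3980], E[r] = 1.5256, γ^t·E[r] = 0.781107, running G = 5.912307
t=4: π = [0.3108, 0.2914, 0.3979], E[r] = 1.5256, γ^t·E[r] = 0.624886, running G = 6.537193
t=5: π = [0.3107, 0.2913, 0.3981], E[r] = 1.5242, γ^t·E[r] = 0.499460, running G = 7.036653
t=6: π = [0.3107, 0.2913, 0.3981], E[r] = 1.5242, γ^t·E[r] = 0.399568, running G = 7.436222

G = 7.4362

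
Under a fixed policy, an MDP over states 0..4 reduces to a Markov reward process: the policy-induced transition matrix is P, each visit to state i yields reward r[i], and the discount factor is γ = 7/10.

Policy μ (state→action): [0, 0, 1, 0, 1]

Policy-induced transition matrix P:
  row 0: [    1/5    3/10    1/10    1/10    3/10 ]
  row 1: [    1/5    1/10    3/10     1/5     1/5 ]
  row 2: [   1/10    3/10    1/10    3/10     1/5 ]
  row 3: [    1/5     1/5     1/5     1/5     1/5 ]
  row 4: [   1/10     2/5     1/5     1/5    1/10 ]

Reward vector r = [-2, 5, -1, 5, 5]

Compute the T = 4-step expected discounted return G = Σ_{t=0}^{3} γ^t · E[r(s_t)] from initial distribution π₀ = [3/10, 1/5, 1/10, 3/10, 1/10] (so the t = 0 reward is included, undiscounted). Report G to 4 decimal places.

G = 6.4448

t=0: π = [0.3000, 0.2000, 0.1000, 0.3000, 0.1000], E[r] = 2.3000, γ^t·E[r] = 2.300000, running G = 2.300000
t=1: π = [0.1800, 0.2400, 0.1800, 0.1800, 0.2200], E[r] = 2.6600, γ^t·E[r] = 1.862000, running G = 4.162000
t=2: π = [0.1600, 0.2560, 0.1880, 0.2000, 0.1960], E[r] = 2.7520, γ^t·E[r] = 1.348480, running G = 5.510480
t=3: π = [0.1616, 0.2484, 0.1908, 0.2028, 0.1964], E[r] = 2.7240, γ^t·E[r] = 0.934332, running G = 6.444812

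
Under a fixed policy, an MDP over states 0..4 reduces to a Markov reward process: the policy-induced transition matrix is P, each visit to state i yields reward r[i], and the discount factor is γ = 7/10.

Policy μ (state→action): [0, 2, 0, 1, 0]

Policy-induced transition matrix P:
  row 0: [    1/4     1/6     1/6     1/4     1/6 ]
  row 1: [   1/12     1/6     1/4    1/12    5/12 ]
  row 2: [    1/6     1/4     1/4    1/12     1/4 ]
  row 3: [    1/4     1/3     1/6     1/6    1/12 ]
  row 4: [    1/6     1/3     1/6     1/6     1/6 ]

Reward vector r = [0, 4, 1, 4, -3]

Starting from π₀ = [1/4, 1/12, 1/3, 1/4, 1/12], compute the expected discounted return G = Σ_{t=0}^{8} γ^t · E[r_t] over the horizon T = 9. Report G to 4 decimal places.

t=0: π = [0.2500, 0.0833, 0.3333, 0.2500, 0.0833], E[r] = 1.4167, γ^t·E[r] = 1.416667, running G = 1.416667
t=1: π = [0.2014, 0.2500, 0.2014, 0.1528, 0.1944], E[r] = 1.2292, γ^t·E[r] = 0.860417, running G = 2.277083
t=2: π = [0.1753, 0.2413, 0.2043, 0.1458, 0.2332], E[r] = 1.0532, γ^t·E[r] = 0.516088, running G = 2.793171
t=3: π = [0.1733, 0.2469, 0.2038, 0.1441, 0.2319], E[r] = 1.0722, γ^t·E[r] = 0.367779, running G = 3.160950
t=4: π = [0.1726, 0.2463, 0.2042, 0.1436, 0.2334], E[r] = 1.0637, γ^t·E[r] = 0.255383, running G = 3.416333
t=5: π = [0.1725, 0.2465, 0.2042, 0.1435, 0.2333], E[r] = 1.0643, γ^t·E[r] = 0.178881, running G = 3.595214
t=6: π = [0.1725, 0.2465, 0.2042, 0.1435, 0.2334], E[r] = 1.0640, γ^t·E[r] = 0.125182, running G = 3.720396
t=7: π = [0.1725, 0.2465, 0.2042, 0.1435, 0.2333], E[r] = 1.0641, γ^t·E[r] = 0.087629, running G = 3.808026
t=8: π = [0.1725, 0.2465, 0.2042, 0.1435, 0.2334], E[r] = 1.0640, γ^t·E[r] = 0.061340, running G = 3.869366

G = 3.8694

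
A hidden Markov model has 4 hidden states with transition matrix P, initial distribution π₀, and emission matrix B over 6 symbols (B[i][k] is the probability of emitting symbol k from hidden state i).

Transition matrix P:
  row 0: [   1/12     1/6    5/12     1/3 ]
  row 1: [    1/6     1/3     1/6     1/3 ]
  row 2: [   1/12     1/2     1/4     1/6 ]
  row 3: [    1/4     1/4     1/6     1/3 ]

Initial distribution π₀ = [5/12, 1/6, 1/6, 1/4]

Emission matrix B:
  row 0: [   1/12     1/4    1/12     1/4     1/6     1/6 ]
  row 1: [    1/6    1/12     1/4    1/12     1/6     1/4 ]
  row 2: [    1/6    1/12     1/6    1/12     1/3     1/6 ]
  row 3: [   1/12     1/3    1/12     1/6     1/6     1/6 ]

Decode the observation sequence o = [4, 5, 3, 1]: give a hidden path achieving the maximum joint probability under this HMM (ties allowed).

path = [2, 1, 3, 3]

t=0: δ = [6.944e-02, 2.778e-02, 5.556e-02, 4.167e-02]  (obs o_0=4)
t=1: δ = [1.736e-03, 6.944e-03, 4.823e-03, 3.858e-03]  ψ = [3, 2, 0, 0]  (obs o_1=5)
t=2: δ = [2.894e-04, 2.009e-04, 1.005e-04, 3.858e-04]  ψ = [1, 2, 2, 1]  (obs o_2=3)
t=3: δ = [2.411e-05, 8.038e-06, 1.005e-05, 4.287e-05]  ψ = [3, 3, 0, 3]  (obs o_3=1)
backtrack: best end state = 3; path = [2, 1, 3, 3]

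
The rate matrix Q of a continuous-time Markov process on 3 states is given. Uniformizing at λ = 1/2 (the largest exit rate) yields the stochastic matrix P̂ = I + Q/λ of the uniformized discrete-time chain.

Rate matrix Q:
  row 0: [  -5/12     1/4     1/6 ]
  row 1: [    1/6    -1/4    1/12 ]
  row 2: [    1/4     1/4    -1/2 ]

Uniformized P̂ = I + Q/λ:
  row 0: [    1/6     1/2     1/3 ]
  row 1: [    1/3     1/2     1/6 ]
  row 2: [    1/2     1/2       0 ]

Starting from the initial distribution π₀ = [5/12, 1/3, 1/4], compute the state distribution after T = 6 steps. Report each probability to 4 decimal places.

t=0: π = [0.4167, 0.3333, 0.2500]
t=1: π = [0.3056, 0.5000, 0.1944]
t=2: π = [0.3148, 0.5000, 0.1852]
t=3: π = [0.3117, 0.5000, 0.1883]
t=4: π = [0.3128, 0.5000, 0.1872]
t=5: π = [0.3124, 0.5000, 0.1876]
t=6: π = [0.3125, 0.5000, 0.1875]

π = [0.3125, 0.5000, 0.1875]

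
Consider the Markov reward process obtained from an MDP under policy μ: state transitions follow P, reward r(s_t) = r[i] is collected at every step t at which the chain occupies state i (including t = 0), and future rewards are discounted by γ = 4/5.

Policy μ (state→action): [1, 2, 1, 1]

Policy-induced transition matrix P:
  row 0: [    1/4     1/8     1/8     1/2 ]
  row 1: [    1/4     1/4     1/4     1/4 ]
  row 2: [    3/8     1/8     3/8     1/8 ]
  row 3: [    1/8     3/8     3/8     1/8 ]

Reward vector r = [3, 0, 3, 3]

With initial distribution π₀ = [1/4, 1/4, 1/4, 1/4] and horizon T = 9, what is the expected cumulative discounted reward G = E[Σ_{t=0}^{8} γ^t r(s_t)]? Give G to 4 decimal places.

G = 10.0897

t=0: π = [0.2500, 0.2500, 0.2500, 0.2500], E[r] = 2.2500, γ^t·E[r] = 2.250000, running G = 2.250000
t=1: π = [0.2500, 0.2188, 0.2813, 0.2500], E[r] = 2.3438, γ^t·E[r] = 1.875000, running G = 4.125000
t=2: π = [0.2539, 0.2148, 0.2852, 0.2461], E[r] = 2.3555, γ^t·E[r] = 1.507500, running G = 5.632500
t=3: π = [0.2549, 0.2134, 0.2847, 0.2471], E[r] = 2.3599, γ^t·E[r] = 1.208250, running G = 6.840750
t=4: π = [0.2547, 0.2134, 0.2846, 0.2473], E[r] = 2.3597, γ^t·E[r] = 0.966525, running G = 7.807275
t=5: π = [0.2547, 0.2135, 0.2846, 0.2472], E[r] = 2.3595, γ^t·E[r] = 0.773168, running G = 8.580443
t=6: π = [0.2547, 0.2135, 0.2846, 0.2472], E[r] = 2.3595, γ^t·E[r] = 0.618541, running G = 9.198983
t=7: π = [0.2547, 0.2135, 0.2846, 0.2472], E[r] = 2.3596, γ^t·E[r] = 0.494834, running G = 9.693817
t=8: π = [0.2547, 0.2135, 0.2846, 0.2472], E[r] = 2.3596, γ^t·E[r] = 0.395867, running G = 10.089684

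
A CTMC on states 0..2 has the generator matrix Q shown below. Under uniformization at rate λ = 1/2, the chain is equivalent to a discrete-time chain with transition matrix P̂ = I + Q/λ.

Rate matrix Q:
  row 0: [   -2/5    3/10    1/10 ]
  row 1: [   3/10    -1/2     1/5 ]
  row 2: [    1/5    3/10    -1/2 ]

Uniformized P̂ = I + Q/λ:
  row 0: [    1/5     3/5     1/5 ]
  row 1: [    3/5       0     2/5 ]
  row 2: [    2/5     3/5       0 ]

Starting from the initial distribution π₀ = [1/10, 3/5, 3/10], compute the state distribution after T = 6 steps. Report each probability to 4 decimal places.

π = [0.3906, 0.3855, 0.2239]

t=0: π = [0.1000, 0.6000, 0.3000]
t=1: π = [0.5000, 0.2400, 0.2600]
t=2: π = [0.3480, 0.4560, 0.1960]
t=3: π = [0.4216, 0.3264, 0.2520]
t=4: π = [0.3810, 0.4042, 0.2149]
t=5: π = [0.4046, 0.3575, 0.2379]
t=6: π = [0.3906, 0.3855, 0.2239]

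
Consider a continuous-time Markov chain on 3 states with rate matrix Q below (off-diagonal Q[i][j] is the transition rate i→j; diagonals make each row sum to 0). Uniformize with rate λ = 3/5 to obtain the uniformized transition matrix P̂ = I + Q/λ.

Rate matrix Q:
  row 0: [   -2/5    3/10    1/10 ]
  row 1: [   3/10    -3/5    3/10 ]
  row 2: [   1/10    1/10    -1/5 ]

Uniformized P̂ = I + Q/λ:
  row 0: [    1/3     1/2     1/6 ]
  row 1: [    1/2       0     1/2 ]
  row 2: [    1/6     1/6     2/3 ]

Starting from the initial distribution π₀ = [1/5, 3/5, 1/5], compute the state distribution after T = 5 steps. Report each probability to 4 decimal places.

π = [0.2924, 0.2240, 0.4835]

t=0: π = [0.2000, 0.6000, 0.2000]
t=1: π = [0.4000, 0.1333, 0.4667]
t=2: π = [0.2778, 0.2778, 0.4444]
t=3: π = [0.3056, 0.2130, 0.4815]
t=4: π = [0.2886, 0.2330, 0.4784]
t=5: π = [0.2924, 0.2240, 0.4835]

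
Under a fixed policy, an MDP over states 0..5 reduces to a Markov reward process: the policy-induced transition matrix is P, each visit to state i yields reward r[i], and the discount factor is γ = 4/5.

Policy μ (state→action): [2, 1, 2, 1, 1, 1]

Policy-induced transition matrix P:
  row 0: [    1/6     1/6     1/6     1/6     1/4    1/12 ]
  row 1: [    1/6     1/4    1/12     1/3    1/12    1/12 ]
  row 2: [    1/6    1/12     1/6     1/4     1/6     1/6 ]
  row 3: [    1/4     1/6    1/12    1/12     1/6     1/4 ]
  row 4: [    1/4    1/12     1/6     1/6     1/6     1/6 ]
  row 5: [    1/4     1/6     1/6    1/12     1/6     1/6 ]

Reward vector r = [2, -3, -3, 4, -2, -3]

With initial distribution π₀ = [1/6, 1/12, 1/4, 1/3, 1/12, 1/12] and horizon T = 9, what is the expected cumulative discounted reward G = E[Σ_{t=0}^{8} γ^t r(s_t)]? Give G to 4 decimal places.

t=0: π = [0.1667, 0.0833, 0.2500, 0.3333, 0.0833, 0.0833], E[r] = 0.2500, γ^t·E[r] = 0.250000, running G = 0.250000
t=1: π = [0.2083, 0.1458, 0.1319, 0.1667, 0.1736, 0.1736], E[r] = -0.6181, γ^t·E[r] = -0.494444, running G = -0.244444
t=2: π = [0.2095, 0.1534, 0.1406, 0.1736, 0.1719, 0.1510], E[r] = -0.5654, γ^t·E[r] = -0.361852, running G = -0.606296
t=3: π = [0.2080, 0.1534, 0.1394, 0.1769, 0.1713, 0.1509], E[r] = -0.5502, γ^t·E[r] = -0.281704, running G = -0.888000
t=4: π = [0.2083, 0.1536, 0.1391, 0.1765, 0.1712, 0.1513], E[r] = -0.5517, γ^t·E[r] = -0.225984, running G = -1.113984
t=5: π = [0.2083, 0.1536, 0.1392, 0.1765, 0.1712, 0.1512], E[r] = -0.5518, γ^t·E[r] = -0.180800, running G = -1.294784
t=6: π = [0.2082, 0.1536, 0.1392, 0.1765, 0.1712, 0.1512], E[r] = -0.5517, γ^t·E[r] = -0.144621, running G = -1.439405
t=7: π = [0.2082, 0.1536, 0.1392, 0.1765, 0.1712, 0.1512], E[r] = -0.5517, γ^t·E[r] = -0.115698, running G = -1.555103
t=8: π = [0.2082, 0.1536, 0.1392, 0.1765, 0.1712, 0.1512], E[r] = -0.5517, γ^t·E[r] = -0.092558, running G = -1.647661

G = -1.6477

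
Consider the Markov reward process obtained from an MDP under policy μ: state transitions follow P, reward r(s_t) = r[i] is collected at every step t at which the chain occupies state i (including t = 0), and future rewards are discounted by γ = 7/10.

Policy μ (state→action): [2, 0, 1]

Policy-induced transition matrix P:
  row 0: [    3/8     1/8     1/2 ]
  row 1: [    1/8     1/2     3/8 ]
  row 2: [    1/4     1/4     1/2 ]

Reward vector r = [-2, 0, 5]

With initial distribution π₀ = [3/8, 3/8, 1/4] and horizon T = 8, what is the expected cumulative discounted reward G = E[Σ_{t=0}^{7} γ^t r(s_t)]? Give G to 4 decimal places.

t=0: π = [0.3750, 0.3750, 0.2500], E[r] = 0.5000, γ^t·E[r] = 0.500000, running G = 0.500000
t=1: π = [0.2500, 0.2969, 0.4531], E[r] = 1.7656, γ^t·E[r] = 1.235938, running G = 1.735938
t=2: π = [0.2441, 0.2930, 0.4629], E[r] = 1.8262, γ^t·E[r] = 0.894824, running G = 2.630762
t=3: π = [0.2439, 0.2927, 0.4634], E[r] = 1.8291, γ^t·E[r] = 0.627382, running G = 3.258144
t=4: π = [0.2439, 0.2927, 0.4634], E[r] = 1.8293, γ^t·E[r] = 0.439204, running G = 3.697347
t=5: π = [0.2439, 0.2927, 0.4634], E[r] = 1.8293, γ^t·E[r] = 0.307445, running G = 4.004792
t=6: π = [0.2439, 0.2927, 0.4634], E[r] = 1.8293, γ^t·E[r] = 0.215211, running G = 4.220004
t=7: π = [0.2439, 0.2927, 0.4634], E[r] = 1.8293, γ^t·E[r] = 0.150648, running G = 4.370652

G = 4.3707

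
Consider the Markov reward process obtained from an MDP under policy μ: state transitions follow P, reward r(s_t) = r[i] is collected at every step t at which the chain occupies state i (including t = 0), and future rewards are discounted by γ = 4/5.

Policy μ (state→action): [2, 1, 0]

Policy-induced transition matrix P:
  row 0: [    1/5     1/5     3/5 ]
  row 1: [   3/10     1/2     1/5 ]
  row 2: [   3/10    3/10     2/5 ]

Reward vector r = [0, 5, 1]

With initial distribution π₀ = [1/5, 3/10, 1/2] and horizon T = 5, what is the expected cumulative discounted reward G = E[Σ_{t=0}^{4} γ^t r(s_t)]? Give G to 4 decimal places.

G = 6.9270

t=0: π = [0.2000, 0.3000, 0.5000], E[r] = 2.0000, γ^t·E[r] = 2.000000, running G = 2.000000
t=1: π = [0.2800, 0.3400, 0.3800], E[r] = 2.0800, γ^t·E[r] = 1.664000, running G = 3.664000
t=2: π = [0.2720, 0.3400, 0.3880], E[r] = 2.0880, γ^t·E[r] = 1.336320, running G = 5.000320
t=3: π = [0.2728, 0.3408, 0.3864], E[r] = 2.0904, γ^t·E[r] = 1.070285, running G = 6.070605
t=4: π = [0.2727, 0.3409, 0.3864], E[r] = 2.0908, γ^t·E[r] = 0.856392, running G = 6.926996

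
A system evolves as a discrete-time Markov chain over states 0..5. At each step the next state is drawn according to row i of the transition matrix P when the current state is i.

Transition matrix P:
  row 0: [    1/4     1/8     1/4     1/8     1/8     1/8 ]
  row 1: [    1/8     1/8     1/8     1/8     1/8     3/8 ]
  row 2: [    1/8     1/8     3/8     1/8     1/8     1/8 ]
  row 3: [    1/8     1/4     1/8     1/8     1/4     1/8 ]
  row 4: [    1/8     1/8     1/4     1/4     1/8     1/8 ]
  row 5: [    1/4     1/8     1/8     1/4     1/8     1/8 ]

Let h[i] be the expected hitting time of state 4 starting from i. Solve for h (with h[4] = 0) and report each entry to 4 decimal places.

h = [6.9863, 6.9589, 6.9863, 6.1096, 0.0000, 6.8767]

First-step conditioning: h[4] = 0; for i ≠ 4, h[i] = 1 + Σ_k P[i][k]·h[k].
  h[0] = 1 + 1/4·h[0] + 1/8·h[1] + 1/4·h[2] + 1/8·h[3] + 1/8·h[5]
  h[1] = 1 + 1/8·h[0] + 1/8·h[1] + 1/8·h[2] + 1/8·h[3] + 3/8·h[5]
  h[2] = 1 + 1/8·h[0] + 1/8·h[1] + 3/8·h[2] + 1/8·h[3] + 1/8·h[5]
  h[3] = 1 + 1/8·h[0] + 1/4·h[1] + 1/8·h[2] + 1/8·h[3] + 1/8·h[5]
  h[5] = 1 + 1/4·h[0] + 1/8·h[1] + 1/8·h[2] + 1/4·h[3] + 1/8·h[5]
Solving the 5×5 linear system over states ≠ 4 gives exactly h = [510/73, 508/73, 510/73, 446/73, 0, 502/73] (h[4] = 0 is the target).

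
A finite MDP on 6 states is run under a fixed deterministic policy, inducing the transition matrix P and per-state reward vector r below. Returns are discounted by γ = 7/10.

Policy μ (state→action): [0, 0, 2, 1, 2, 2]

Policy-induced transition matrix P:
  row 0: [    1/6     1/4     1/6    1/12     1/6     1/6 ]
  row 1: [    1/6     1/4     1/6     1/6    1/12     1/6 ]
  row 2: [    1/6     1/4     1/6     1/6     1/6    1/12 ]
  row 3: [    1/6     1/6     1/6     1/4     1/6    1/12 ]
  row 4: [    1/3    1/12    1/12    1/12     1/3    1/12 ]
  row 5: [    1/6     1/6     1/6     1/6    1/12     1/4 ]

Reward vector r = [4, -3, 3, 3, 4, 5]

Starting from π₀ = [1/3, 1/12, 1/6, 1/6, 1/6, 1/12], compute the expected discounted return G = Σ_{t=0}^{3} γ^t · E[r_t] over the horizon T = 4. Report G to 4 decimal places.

t=0: π = [0.3333, 0.0833, 0.1667, 0.1667, 0.1667, 0.0833], E[r] = 3.1667, γ^t·E[r] = 3.166667, running G = 3.166667
t=1: π = [0.1944, 0.2014, 0.1528, 0.1389, 0.1806, 0.1319], E[r] = 2.4306, γ^t·E[r] = 1.701389, running G = 4.868056
t=2: π = [0.1968, 0.1973, 0.1516, 0.1470, 0.1690, 0.1383], E[r] = 2.4583, γ^t·E[r] = 1.204583, running G = 6.072639
t=3: π = [0.1948, 0.1981, 0.1526, 0.1484, 0.1669, 0.1392], E[r] = 2.4518, γ^t·E[r] = 0.840959, running G = 6.913598

G = 6.9136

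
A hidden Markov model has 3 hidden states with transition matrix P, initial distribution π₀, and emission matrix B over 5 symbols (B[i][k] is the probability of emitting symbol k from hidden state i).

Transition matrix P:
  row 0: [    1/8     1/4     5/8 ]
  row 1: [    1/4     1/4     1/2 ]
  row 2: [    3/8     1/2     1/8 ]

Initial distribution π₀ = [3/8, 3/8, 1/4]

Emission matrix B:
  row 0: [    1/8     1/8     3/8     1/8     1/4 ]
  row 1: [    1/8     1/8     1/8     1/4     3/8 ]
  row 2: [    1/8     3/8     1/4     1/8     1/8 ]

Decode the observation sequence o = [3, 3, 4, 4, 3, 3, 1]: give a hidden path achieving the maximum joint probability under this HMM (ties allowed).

t=0: δ = [4.688e-02, 9.375e-02, 3.125e-02]  (obs o_0=3)
t=1: δ = [2.930e-03, 5.859e-03, 5.859e-03]  ψ = [1, 1, 1]  (obs o_1=3)
t=2: δ = [5.493e-04, 1.099e-03, 3.662e-04]  ψ = [2, 2, 1]  (obs o_2=4)
t=3: δ = [6.866e-05, 1.030e-04, 6.866e-05]  ψ = [1, 1, 1]  (obs o_3=4)
t=4: δ = [3.219e-06, 8.583e-06, 6.437e-06]  ψ = [1, 2, 1]  (obs o_4=3)
t=5: δ = [3.017e-07, 8.047e-07, 5.364e-07]  ψ = [2, 2, 1]  (obs o_5=3)
t=6: δ = [2.515e-08, 3.353e-08, 1.509e-07]  ψ = [1, 2, 1]  (obs o_6=1)
backtrack: best end state = 2; path = [1, 2, 1, 1, 2, 1, 2]

path = [1, 2, 1, 1, 2, 1, 2]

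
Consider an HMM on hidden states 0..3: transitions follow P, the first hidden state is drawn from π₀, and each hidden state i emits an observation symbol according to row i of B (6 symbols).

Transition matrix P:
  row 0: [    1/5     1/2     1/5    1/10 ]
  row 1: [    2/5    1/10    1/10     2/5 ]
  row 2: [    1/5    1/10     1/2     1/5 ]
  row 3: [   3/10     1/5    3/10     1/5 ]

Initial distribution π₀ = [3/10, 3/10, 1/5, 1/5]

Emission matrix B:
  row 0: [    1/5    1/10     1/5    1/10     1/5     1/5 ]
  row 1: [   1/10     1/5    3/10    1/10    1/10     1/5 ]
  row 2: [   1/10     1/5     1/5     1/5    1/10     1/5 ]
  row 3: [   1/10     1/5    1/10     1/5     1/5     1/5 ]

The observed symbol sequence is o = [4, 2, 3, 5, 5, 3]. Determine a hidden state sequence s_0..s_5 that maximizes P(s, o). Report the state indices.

t=0: δ = [6.000e-02, 3.000e-02, 2.000e-02, 4.000e-02]  (obs o_0=4)
t=1: δ = [2.400e-03, 9.000e-03, 2.400e-03, 1.200e-03]  ψ = [0, 0, 0, 1]  (obs o_1=2)
t=2: δ = [3.600e-04, 1.200e-04, 2.400e-04, 7.200e-04]  ψ = [1, 0, 2, 1]  (obs o_2=3)
t=3: δ = [4.320e-05, 3.600e-05, 4.320e-05, 2.880e-05]  ψ = [3, 0, 3, 3]  (obs o_3=5)
t=4: δ = [2.880e-06, 4.320e-06, 4.320e-06, 2.880e-06]  ψ = [1, 0, 2, 1]  (obs o_4=5)
t=5: δ = [1.728e-07, 1.440e-07, 4.320e-07, 3.456e-07]  ψ = [1, 0, 2, 1]  (obs o_5=3)
backtrack: best end state = 2; path = [0, 1, 3, 2, 2, 2]

path = [0, 1, 3, 2, 2, 2]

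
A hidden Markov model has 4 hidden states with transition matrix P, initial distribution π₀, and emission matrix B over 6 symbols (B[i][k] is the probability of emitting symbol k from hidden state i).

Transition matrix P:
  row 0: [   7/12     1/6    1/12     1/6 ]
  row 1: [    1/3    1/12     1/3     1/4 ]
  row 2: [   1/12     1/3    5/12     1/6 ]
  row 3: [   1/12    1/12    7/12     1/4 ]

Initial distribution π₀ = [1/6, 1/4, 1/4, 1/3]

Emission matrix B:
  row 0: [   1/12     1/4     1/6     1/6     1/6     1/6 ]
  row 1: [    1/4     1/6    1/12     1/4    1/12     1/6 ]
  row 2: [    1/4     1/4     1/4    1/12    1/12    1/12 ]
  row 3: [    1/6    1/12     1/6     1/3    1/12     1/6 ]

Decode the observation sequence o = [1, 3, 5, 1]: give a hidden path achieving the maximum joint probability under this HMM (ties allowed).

path = [0, 0, 0, 0]

t=0: δ = [4.167e-02, 4.167e-02, 6.250e-02, 2.778e-02]  (obs o_0=1)
t=1: δ = [4.051e-03, 5.208e-03, 2.170e-03, 3.472e-03]  ψ = [0, 2, 2, 1]  (obs o_1=3)
t=2: δ = [3.938e-04, 1.206e-04, 1.688e-04, 2.170e-04]  ψ = [0, 2, 3, 1]  (obs o_2=5)
t=3: δ = [5.744e-05, 1.094e-05, 3.165e-05, 5.470e-06]  ψ = [0, 0, 3, 0]  (obs o_3=1)
backtrack: best end state = 0; path = [0, 0, 0, 0]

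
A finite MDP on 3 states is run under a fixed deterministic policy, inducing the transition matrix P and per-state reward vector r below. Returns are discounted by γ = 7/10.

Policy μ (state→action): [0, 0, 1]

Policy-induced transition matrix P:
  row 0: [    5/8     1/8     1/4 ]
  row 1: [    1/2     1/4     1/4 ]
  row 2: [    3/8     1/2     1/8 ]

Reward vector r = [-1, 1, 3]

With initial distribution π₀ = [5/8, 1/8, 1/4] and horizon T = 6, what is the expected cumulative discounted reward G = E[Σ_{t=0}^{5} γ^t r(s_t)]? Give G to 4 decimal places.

t=0: π = [0.6250, 0.1250, 0.2500], E[r] = 0.2500, γ^t·E[r] = 0.250000, running G = 0.250000
t=1: π = [0.5469, 0.2344, 0.2188], E[r] = 0.3438, γ^t·E[r] = 0.240625, running G = 0.490625
t=2: π = [0.5410, 0.2363, 0.2227], E[r] = 0.3633, γ^t·E[r] = 0.178008, running G = 0.668633
t=3: π = [0.5398, 0.2380, 0.2222], E[r] = 0.3647, γ^t·E[r] = 0.125108, running G = 0.793741
t=4: π = [0.5397, 0.2381, 0.2222], E[r] = 0.3651, γ^t·E[r] = 0.087649, running G = 0.881390
t=5: π = [0.5397, 0.2381, 0.2222], E[r] = 0.3651, γ^t·E[r] = 0.061358, running G = 0.942748

G = 0.9427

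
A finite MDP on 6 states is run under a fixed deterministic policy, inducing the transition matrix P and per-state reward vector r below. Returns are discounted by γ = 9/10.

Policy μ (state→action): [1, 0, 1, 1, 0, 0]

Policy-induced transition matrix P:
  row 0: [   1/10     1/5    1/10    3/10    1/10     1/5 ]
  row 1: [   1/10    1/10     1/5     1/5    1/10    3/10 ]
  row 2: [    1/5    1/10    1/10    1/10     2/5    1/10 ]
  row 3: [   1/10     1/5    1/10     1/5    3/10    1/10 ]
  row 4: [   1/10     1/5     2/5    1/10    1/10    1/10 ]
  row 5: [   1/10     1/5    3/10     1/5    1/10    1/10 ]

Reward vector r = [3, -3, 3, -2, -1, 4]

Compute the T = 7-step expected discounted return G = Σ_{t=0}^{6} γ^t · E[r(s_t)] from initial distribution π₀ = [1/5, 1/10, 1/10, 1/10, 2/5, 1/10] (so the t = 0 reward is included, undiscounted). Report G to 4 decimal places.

G = 2.6756

t=0: π = [0.2000, 0.1000, 0.1000, 0.1000, 0.4000, 0.1000], E[r] = 0.4000, γ^t·E[r] = 0.400000, running G = 0.400000
t=1: π = [0.1100, 0.1800, 0.2500, 0.1700, 0.1500, 0.1400], E[r] = 0.6100, γ^t·E[r] = 0.549000, running G = 0.949000
t=2: π = [0.1250, 0.1570, 0.1910, 0.1710, 0.2090, 0.1470], E[r] = 0.5140, γ^t·E[r] = 0.416340, running G = 1.365340
t=3: π = [0.1191, 0.1652, 0.2078, 0.1725, 0.1915, 0.1439], E[r] = 0.5242, γ^t·E[r] = 0.382142, running G = 1.747482
t=4: π = [0.1208, 0.1627, 0.2028, 0.1720, 0.1968, 0.1450], E[r] = 0.5215, γ^t·E[r] = 0.342150, running G = 2.089631
t=5: π = [0.1203, 0.1635, 0.2043, 0.1721, 0.1952, 0.1446], E[r] = 0.5224, γ^t·E[r] = 0.308477, running G = 2.398109
t=6: π = [0.1204, 0.1632, 0.2038, 0.1721, 0.1957, 0.1447], E[r] = 0.5221, γ^t·E[r] = 0.277486, running G = 2.675594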